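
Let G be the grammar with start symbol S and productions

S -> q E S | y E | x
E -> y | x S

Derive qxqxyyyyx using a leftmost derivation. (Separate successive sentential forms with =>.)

S => qES   [S -> q E S]
qES => qxSS   [E -> x S]
qxSS => qxqESS   [S -> q E S]
qxqESS => qxqxSSS   [E -> x S]
qxqxSSS => qxqxyESS   [S -> y E]
qxqxyESS => qxqxyySS   [E -> y]
qxqxyySS => qxqxyyyES   [S -> y E]
qxqxyyyES => qxqxyyyyS   [E -> y]
qxqxyyyyS => qxqxyyyyx   [S -> x]

S => qES => qxSS => qxqESS => qxqxSSS => qxqxyESS => qxqxyySS => qxqxyyyES => qxqxyyyyS => qxqxyyyyx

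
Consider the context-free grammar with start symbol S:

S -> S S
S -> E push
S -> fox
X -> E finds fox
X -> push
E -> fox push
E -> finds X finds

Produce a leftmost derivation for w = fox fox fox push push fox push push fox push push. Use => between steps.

S => S S   [S -> S S]
S S => S S S   [S -> S S]
S S S => S S S S   [S -> S S]
S S S S => fox S S S   [S -> fox]
fox S S S => fox fox S S   [S -> fox]
fox fox S S => fox fox S S S   [S -> S S]
fox fox S S S => fox fox E push S S   [S -> E push]
fox fox E push S S => fox fox fox push push S S   [E -> fox push]
fox fox fox push push S S => fox fox fox push push E push S   [S -> E push]
fox fox fox push push E push S => fox fox fox push push fox push push S   [E -> fox push]
fox fox fox push push fox push push S => fox fox fox push push fox push push E push   [S -> E push]
fox fox fox push push fox push push E push => fox fox fox push push fox push push fox push push   [E -> fox push]

S => S S => S S S => S S S S => fox S S S => fox fox S S => fox fox S S S => fox fox E push S S => fox fox fox push push S S => fox fox fox push push E push S => fox fox fox push push fox push push S => fox fox fox push push fox push push E push => fox fox fox push push fox push push fox push push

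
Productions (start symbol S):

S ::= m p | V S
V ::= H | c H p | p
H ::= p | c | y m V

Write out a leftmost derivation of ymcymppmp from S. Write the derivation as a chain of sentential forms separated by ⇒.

S ⇒ VS ⇒ HS ⇒ ymVS ⇒ ymHS ⇒ ymcS ⇒ ymcVS ⇒ ymcHS ⇒ ymcymVS ⇒ ymcympS ⇒ ymcympVS ⇒ ymcymppS ⇒ ymcymppmp

S ⇒ VS   [S ::= V S]
VS ⇒ HS   [V ::= H]
HS ⇒ ymVS   [H ::= y m V]
ymVS ⇒ ymHS   [V ::= H]
ymHS ⇒ ymcS   [H ::= c]
ymcS ⇒ ymcVS   [S ::= V S]
ymcVS ⇒ ymcHS   [V ::= H]
ymcHS ⇒ ymcymVS   [H ::= y m V]
ymcymVS ⇒ ymcympS   [V ::= p]
ymcympS ⇒ ymcympVS   [S ::= V S]
ymcympVS ⇒ ymcymppS   [V ::= p]
ymcymppS ⇒ ymcymppmp   [S ::= m p]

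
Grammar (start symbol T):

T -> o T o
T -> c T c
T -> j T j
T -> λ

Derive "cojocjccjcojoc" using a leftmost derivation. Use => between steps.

T => cTc => coToc => cojTjoc => cojoTojoc => cojocTcojoc => cojocjTjcojoc => cojocjcTcjcojoc => cojocjccjcojoc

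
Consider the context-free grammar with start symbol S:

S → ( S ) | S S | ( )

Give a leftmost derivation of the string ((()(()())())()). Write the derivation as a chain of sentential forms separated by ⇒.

S ⇒ (S)   [S → ( S )]
(S) ⇒ (SS)   [S → S S]
(SS) ⇒ ((S)S)   [S → ( S )]
((S)S) ⇒ ((SS)S)   [S → S S]
((SS)S) ⇒ ((SSS)S)   [S → S S]
((SSS)S) ⇒ ((()SS)S)   [S → ( )]
((()SS)S) ⇒ ((()(S)S)S)   [S → ( S )]
((()(S)S)S) ⇒ ((()(SS)S)S)   [S → S S]
((()(SS)S)S) ⇒ ((()(()S)S)S)   [S → ( )]
((()(()S)S)S) ⇒ ((()(()())S)S)   [S → ( )]
((()(()())S)S) ⇒ ((()(()())())S)   [S → ( )]
((()(()())())S) ⇒ ((()(()())())())   [S → ( )]

S ⇒ (S) ⇒ (SS) ⇒ ((S)S) ⇒ ((SS)S) ⇒ ((SSS)S) ⇒ ((()SS)S) ⇒ ((()(S)S)S) ⇒ ((()(SS)S)S) ⇒ ((()(()S)S)S) ⇒ ((()(()())S)S) ⇒ ((()(()())())S) ⇒ ((()(()())())())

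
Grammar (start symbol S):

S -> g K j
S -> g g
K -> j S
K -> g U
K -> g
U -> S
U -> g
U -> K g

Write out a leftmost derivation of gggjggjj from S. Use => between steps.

S=>gKj=>ggUj=>ggSj=>gggKjj=>gggjSjj=>gggjggjj

S => gKj   [S -> g K j]
gKj => ggUj   [K -> g U]
ggUj => ggSj   [U -> S]
ggSj => gggKjj   [S -> g K j]
gggKjj => gggjSjj   [K -> j S]
gggjSjj => gggjggjj   [S -> g g]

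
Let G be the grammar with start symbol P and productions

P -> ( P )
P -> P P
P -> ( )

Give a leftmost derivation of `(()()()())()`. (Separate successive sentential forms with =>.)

P => PP => (P)P => (PP)P => (PPP)P => (()PP)P => (()PPP)P => (()()PP)P => (()()()P)P => (()()()())P => (()()()())()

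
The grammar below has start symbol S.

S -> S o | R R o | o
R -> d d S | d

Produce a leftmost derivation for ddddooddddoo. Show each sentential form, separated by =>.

S => RRo   [S -> R R o]
RRo => ddSRo   [R -> d d S]
ddSRo => ddSoRo   [S -> S o]
ddSoRo => ddRRooRo   [S -> R R o]
ddRRooRo => dddRooRo   [R -> d]
dddRooRo => ddddooRo   [R -> d]
ddddooRo => ddddooddSo   [R -> d d S]
ddddooddSo => ddddooddRRoo   [S -> R R o]
ddddooddRRoo => ddddoodddRoo   [R -> d]
ddddoodddRoo => ddddooddddoo   [R -> d]

S=>RRo=>ddSRo=>ddSoRo=>ddRRooRo=>dddRooRo=>ddddooRo=>ddddooddSo=>ddddooddRRoo=>ddddoodddRoo=>ddddooddddoo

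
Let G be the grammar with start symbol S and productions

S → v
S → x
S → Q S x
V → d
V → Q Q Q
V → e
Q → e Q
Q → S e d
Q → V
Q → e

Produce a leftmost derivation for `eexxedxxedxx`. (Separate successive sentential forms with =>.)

S => QSx   [S → Q S x]
QSx => SedSx   [Q → S e d]
SedSx => QSxedSx   [S → Q S x]
QSxedSx => eQSxedSx   [Q → e Q]
eQSxedSx => eSedSxedSx   [Q → S e d]
eSedSxedSx => eQSxedSxedSx   [S → Q S x]
eQSxedSxedSx => eeSxedSxedSx   [Q → e]
eeSxedSxedSx => eexxedSxedSx   [S → x]
eexxedSxedSx => eexxedxxedSx   [S → x]
eexxedxxedSx => eexxedxxedxx   [S → x]

S => QSx => SedSx => QSxedSx => eQSxedSx => eSedSxedSx => eQSxedSxedSx => eeSxedSxedSx => eexxedSxedSx => eexxedxxedSx => eexxedxxedxx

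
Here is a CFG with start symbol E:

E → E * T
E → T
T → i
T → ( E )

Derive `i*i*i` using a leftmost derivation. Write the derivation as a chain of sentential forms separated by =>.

E => E*T => E*T*T => T*T*T => i*T*T => i*i*T => i*i*i

E => E*T   [E → E * T]
E*T => E*T*T   [E → E * T]
E*T*T => T*T*T   [E → T]
T*T*T => i*T*T   [T → i]
i*T*T => i*i*T   [T → i]
i*i*T => i*i*i   [T → i]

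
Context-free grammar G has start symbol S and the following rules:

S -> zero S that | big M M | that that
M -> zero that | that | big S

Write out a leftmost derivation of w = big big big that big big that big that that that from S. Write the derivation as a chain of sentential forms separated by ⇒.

S ⇒ big M M ⇒ big big S M ⇒ big big big M M M ⇒ big big big that M M ⇒ big big big that big S M ⇒ big big big that big big M M M ⇒ big big big that big big that M M ⇒ big big big that big big that big S M ⇒ big big big that big big that big that that M ⇒ big big big that big big that big that that that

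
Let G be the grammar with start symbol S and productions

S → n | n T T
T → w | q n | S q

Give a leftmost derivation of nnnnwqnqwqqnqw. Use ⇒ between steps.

S⇒nTT⇒nSqT⇒nnTTqT⇒nnSqTqT⇒nnnTTqTqT⇒nnnSqTqTqT⇒nnnnTTqTqTqT⇒nnnnwTqTqTqT⇒nnnnwqnqTqTqT⇒nnnnwqnqwqTqT⇒nnnnwqnqwqqnqT⇒nnnnwqnqwqqnqw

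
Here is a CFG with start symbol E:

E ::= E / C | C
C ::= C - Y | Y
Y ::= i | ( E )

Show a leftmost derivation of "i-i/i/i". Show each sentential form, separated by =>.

E=>E/C=>E/C/C=>C/C/C=>C-Y/C/C=>Y-Y/C/C=>i-Y/C/C=>i-i/C/C=>i-i/Y/C=>i-i/i/C=>i-i/i/Y=>i-i/i/i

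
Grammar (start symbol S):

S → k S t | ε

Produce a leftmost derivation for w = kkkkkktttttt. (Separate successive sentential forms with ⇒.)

S ⇒ kSt ⇒ kkStt ⇒ kkkSttt ⇒ kkkkStttt ⇒ kkkkkSttttt ⇒ kkkkkkStttttt ⇒ kkkkkktttttt

S ⇒ kSt   [S → k S t]
kSt ⇒ kkStt   [S → k S t]
kkStt ⇒ kkkSttt   [S → k S t]
kkkSttt ⇒ kkkkStttt   [S → k S t]
kkkkStttt ⇒ kkkkkSttttt   [S → k S t]
kkkkkSttttt ⇒ kkkkkkStttttt   [S → k S t]
kkkkkkStttttt ⇒ kkkkkktttttt   [S → ε]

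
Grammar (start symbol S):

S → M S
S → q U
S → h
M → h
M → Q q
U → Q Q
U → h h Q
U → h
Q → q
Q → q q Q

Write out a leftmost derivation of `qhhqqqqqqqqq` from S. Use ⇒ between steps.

S ⇒ qU ⇒ qhhQ ⇒ qhhqqQ ⇒ qhhqqqqQ ⇒ qhhqqqqqqQ ⇒ qhhqqqqqqqqQ ⇒ qhhqqqqqqqqq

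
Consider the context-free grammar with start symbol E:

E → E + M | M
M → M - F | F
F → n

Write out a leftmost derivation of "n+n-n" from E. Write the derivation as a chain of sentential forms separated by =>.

E => E+M   [E → E + M]
E+M => M+M   [E → M]
M+M => F+M   [M → F]
F+M => n+M   [F → n]
n+M => n+M-F   [M → M - F]
n+M-F => n+F-F   [M → F]
n+F-F => n+n-F   [F → n]
n+n-F => n+n-n   [F → n]

E => E+M => M+M => F+M => n+M => n+M-F => n+F-F => n+n-F => n+n-n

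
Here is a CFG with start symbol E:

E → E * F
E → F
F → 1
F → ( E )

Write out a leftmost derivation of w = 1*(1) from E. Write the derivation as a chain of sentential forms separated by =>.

E => E*F => F*F => 1*F => 1*(E) => 1*(F) => 1*(1)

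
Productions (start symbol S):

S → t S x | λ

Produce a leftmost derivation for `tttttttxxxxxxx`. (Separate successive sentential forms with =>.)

S => tSx   [S → t S x]
tSx => ttSxx   [S → t S x]
ttSxx => tttSxxx   [S → t S x]
tttSxxx => ttttSxxxx   [S → t S x]
ttttSxxxx => tttttSxxxxx   [S → t S x]
tttttSxxxxx => ttttttSxxxxxx   [S → t S x]
ttttttSxxxxxx => tttttttSxxxxxxx   [S → t S x]
tttttttSxxxxxxx => tttttttxxxxxxx   [S → λ]

S => tSx => ttSxx => tttSxxx => ttttSxxxx => tttttSxxxxx => ttttttSxxxxxx => tttttttSxxxxxxx => tttttttxxxxxxx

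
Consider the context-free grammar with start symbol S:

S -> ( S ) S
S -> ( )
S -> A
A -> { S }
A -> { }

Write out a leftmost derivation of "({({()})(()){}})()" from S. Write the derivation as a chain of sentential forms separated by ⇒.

S ⇒ (S)S ⇒ (A)S ⇒ ({S})S ⇒ ({(S)S})S ⇒ ({(A)S})S ⇒ ({({S})S})S ⇒ ({({()})S})S ⇒ ({({()})(S)S})S ⇒ ({({()})(())S})S ⇒ ({({()})(())A})S ⇒ ({({()})(()){}})S ⇒ ({({()})(()){}})()

S ⇒ (S)S   [S -> ( S ) S]
(S)S ⇒ (A)S   [S -> A]
(A)S ⇒ ({S})S   [A -> { S }]
({S})S ⇒ ({(S)S})S   [S -> ( S ) S]
({(S)S})S ⇒ ({(A)S})S   [S -> A]
({(A)S})S ⇒ ({({S})S})S   [A -> { S }]
({({S})S})S ⇒ ({({()})S})S   [S -> ( )]
({({()})S})S ⇒ ({({()})(S)S})S   [S -> ( S ) S]
({({()})(S)S})S ⇒ ({({()})(())S})S   [S -> ( )]
({({()})(())S})S ⇒ ({({()})(())A})S   [S -> A]
({({()})(())A})S ⇒ ({({()})(()){}})S   [A -> { }]
({({()})(()){}})S ⇒ ({({()})(()){}})()   [S -> ( )]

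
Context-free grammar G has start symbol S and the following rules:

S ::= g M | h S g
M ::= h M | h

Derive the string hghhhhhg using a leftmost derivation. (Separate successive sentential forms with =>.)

S => hSg => hgMg => hghMg => hghhMg => hghhhMg => hghhhhMg => hghhhhhg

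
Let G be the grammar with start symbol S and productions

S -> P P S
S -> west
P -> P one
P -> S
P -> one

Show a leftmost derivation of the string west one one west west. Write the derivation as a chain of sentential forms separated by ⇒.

S ⇒ P P S ⇒ S P S ⇒ west P S ⇒ west S S ⇒ west P P S S ⇒ west one P S S ⇒ west one one S S ⇒ west one one west S ⇒ west one one west west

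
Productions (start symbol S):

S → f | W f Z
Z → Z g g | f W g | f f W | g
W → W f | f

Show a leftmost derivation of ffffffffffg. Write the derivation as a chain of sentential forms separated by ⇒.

S ⇒ WfZ   [S → W f Z]
WfZ ⇒ WffZ   [W → W f]
WffZ ⇒ WfffZ   [W → W f]
WfffZ ⇒ WffffZ   [W → W f]
WffffZ ⇒ fffffZ   [W → f]
fffffZ ⇒ ffffffWg   [Z → f W g]
ffffffWg ⇒ ffffffWfg   [W → W f]
ffffffWfg ⇒ ffffffWffg   [W → W f]
ffffffWffg ⇒ ffffffWfffg   [W → W f]
ffffffWfffg ⇒ ffffffffffg   [W → f]

S ⇒ WfZ ⇒ WffZ ⇒ WfffZ ⇒ WffffZ ⇒ fffffZ ⇒ ffffffWg ⇒ ffffffWfg ⇒ ffffffWffg ⇒ ffffffWfffg ⇒ ffffffffffg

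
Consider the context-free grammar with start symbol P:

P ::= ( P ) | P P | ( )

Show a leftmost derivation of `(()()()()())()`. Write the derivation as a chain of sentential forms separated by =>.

P => PP => (P)P => (PP)P => (PPP)P => (PPPP)P => (PPPPP)P => (()PPPP)P => (()()PPP)P => (()()()PP)P => (()()()()P)P => (()()()()())P => (()()()()())()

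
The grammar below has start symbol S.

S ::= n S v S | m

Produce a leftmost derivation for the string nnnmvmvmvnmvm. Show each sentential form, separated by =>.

S => nSvS   [S ::= n S v S]
nSvS => nnSvSvS   [S ::= n S v S]
nnSvSvS => nnnSvSvSvS   [S ::= n S v S]
nnnSvSvSvS => nnnmvSvSvS   [S ::= m]
nnnmvSvSvS => nnnmvmvSvS   [S ::= m]
nnnmvmvSvS => nnnmvmvmvS   [S ::= m]
nnnmvmvmvS => nnnmvmvmvnSvS   [S ::= n S v S]
nnnmvmvmvnSvS => nnnmvmvmvnmvS   [S ::= m]
nnnmvmvmvnmvS => nnnmvmvmvnmvm   [S ::= m]

S => nSvS => nnSvSvS => nnnSvSvSvS => nnnmvSvSvS => nnnmvmvSvS => nnnmvmvmvS => nnnmvmvmvnSvS => nnnmvmvmvnmvS => nnnmvmvmvnmvm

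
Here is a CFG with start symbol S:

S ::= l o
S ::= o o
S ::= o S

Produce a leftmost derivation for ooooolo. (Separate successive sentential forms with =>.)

S => oS   [S ::= o S]
oS => ooS   [S ::= o S]
ooS => oooS   [S ::= o S]
oooS => ooooS   [S ::= o S]
ooooS => oooooS   [S ::= o S]
oooooS => ooooolo   [S ::= l o]

S => oS => ooS => oooS => ooooS => oooooS => ooooolo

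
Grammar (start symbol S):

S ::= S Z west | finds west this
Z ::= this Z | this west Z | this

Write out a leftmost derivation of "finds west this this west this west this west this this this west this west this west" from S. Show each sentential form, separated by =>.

S => S Z west   [S ::= S Z west]
S Z west => S Z west Z west   [S ::= S Z west]
S Z west Z west => S Z west Z west Z west   [S ::= S Z west]
S Z west Z west Z west => finds west this Z west Z west Z west   [S ::= finds west this]
finds west this Z west Z west Z west => finds west this this west Z west Z west Z west   [Z ::= this west Z]
finds west this this west Z west Z west Z west => finds west this this west this west Z west Z west Z west   [Z ::= this west Z]
finds west this this west this west Z west Z west Z west => finds west this this west this west this west Z west Z west Z west   [Z ::= this west Z]
finds west this this west this west this west Z west Z west Z west => finds west this this west this west this west this Z west Z west Z west   [Z ::= this Z]
finds west this this west this west this west this Z west Z west Z west => finds west this this west this west this west this this Z west Z west Z west   [Z ::= this Z]
finds west this this west this west this west this this Z west Z west Z west => finds west this this west this west this west this this this west Z west Z west   [Z ::= this]
finds west this this west this west this west this this this west Z west Z west => finds west this this west this west this west this this this west this west Z west   [Z ::= this]
finds west this this west this west this west this this this west this west Z west => finds west this this west this west this west this this this west this west this west   [Z ::= this]

S => S Z west => S Z west Z west => S Z west Z west Z west => finds west this Z west Z west Z west => finds west this this west Z west Z west Z west => finds west this this west this west Z west Z west Z west => finds west this this west this west this west Z west Z west Z west => finds west this this west this west this west this Z west Z west Z west => finds west this this west this west this west this this Z west Z west Z west => finds west this this west this west this west this this this west Z west Z west => finds west this this west this west this west this this this west this west Z west => finds west this this west this west this west this this this west this west this west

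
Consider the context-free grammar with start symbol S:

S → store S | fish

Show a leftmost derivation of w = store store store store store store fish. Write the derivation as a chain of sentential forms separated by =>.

S => store S => store store S => store store store S => store store store store S => store store store store store S => store store store store store store S => store store store store store store fish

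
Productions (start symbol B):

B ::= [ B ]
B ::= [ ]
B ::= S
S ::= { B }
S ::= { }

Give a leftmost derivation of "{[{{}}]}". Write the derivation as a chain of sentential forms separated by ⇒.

B ⇒ S   [B ::= S]
S ⇒ {B}   [S ::= { B }]
{B} ⇒ {[B]}   [B ::= [ B ]]
{[B]} ⇒ {[S]}   [B ::= S]
{[S]} ⇒ {[{B}]}   [S ::= { B }]
{[{B}]} ⇒ {[{S}]}   [B ::= S]
{[{S}]} ⇒ {[{{}}]}   [S ::= { }]

B ⇒ S ⇒ {B} ⇒ {[B]} ⇒ {[S]} ⇒ {[{B}]} ⇒ {[{S}]} ⇒ {[{{}}]}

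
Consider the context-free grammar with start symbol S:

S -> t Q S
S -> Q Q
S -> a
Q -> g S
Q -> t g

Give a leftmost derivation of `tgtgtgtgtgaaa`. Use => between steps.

S=>tQS=>tgSS=>tgtQSS=>tgtgSSS=>tgtgtQSSS=>tgtgtgSSSS=>tgtgtgQQSSS=>tgtgtgtgQSSS=>tgtgtgtgtgSSS=>tgtgtgtgtgaSS=>tgtgtgtgtgaaS=>tgtgtgtgtgaaa

S => tQS   [S -> t Q S]
tQS => tgSS   [Q -> g S]
tgSS => tgtQSS   [S -> t Q S]
tgtQSS => tgtgSSS   [Q -> g S]
tgtgSSS => tgtgtQSSS   [S -> t Q S]
tgtgtQSSS => tgtgtgSSSS   [Q -> g S]
tgtgtgSSSS => tgtgtgQQSSS   [S -> Q Q]
tgtgtgQQSSS => tgtgtgtgQSSS   [Q -> t g]
tgtgtgtgQSSS => tgtgtgtgtgSSS   [Q -> t g]
tgtgtgtgtgSSS => tgtgtgtgtgaSS   [S -> a]
tgtgtgtgtgaSS => tgtgtgtgtgaaS   [S -> a]
tgtgtgtgtgaaS => tgtgtgtgtgaaa   [S -> a]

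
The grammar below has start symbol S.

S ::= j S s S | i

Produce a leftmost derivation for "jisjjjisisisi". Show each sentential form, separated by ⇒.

S ⇒ jSsS ⇒ jisS ⇒ jisjSsS ⇒ jisjjSsSsS ⇒ jisjjjSsSsSsS ⇒ jisjjjisSsSsS ⇒ jisjjjisisSsS ⇒ jisjjjisisisS ⇒ jisjjjisisisi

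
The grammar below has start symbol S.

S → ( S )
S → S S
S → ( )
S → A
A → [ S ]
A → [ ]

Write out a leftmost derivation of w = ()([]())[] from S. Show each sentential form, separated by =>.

S => SS   [S → S S]
SS => ()S   [S → ( )]
()S => ()SS   [S → S S]
()SS => ()(S)S   [S → ( S )]
()(S)S => ()(SS)S   [S → S S]
()(SS)S => ()(AS)S   [S → A]
()(AS)S => ()([]S)S   [A → [ ]]
()([]S)S => ()([]())S   [S → ( )]
()([]())S => ()([]())A   [S → A]
()([]())A => ()([]())[]   [A → [ ]]

S => SS => ()S => ()SS => ()(S)S => ()(SS)S => ()(AS)S => ()([]S)S => ()([]())S => ()([]())A => ()([]())[]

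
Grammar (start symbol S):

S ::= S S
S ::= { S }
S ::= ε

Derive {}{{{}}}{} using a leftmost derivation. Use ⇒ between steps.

S ⇒ SS ⇒ SSS ⇒ SSSS ⇒ {S}SSS ⇒ {}SSS ⇒ {}SS ⇒ {}{S}S ⇒ {}{{S}}S ⇒ {}{{{S}}}S ⇒ {}{{{}}}S ⇒ {}{{{}}}{S} ⇒ {}{{{}}}{}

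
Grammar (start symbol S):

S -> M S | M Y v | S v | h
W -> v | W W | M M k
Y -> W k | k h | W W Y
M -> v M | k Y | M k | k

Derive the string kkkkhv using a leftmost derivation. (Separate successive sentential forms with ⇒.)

S⇒MS⇒MkS⇒kkS⇒kkMYv⇒kkkYv⇒kkkkhv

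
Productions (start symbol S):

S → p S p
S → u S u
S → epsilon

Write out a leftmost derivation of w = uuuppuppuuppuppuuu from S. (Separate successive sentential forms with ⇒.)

S ⇒ uSu   [S → u S u]
uSu ⇒ uuSuu   [S → u S u]
uuSuu ⇒ uuuSuuu   [S → u S u]
uuuSuuu ⇒ uuupSpuuu   [S → p S p]
uuupSpuuu ⇒ uuuppSppuuu   [S → p S p]
uuuppSppuuu ⇒ uuuppuSuppuuu   [S → u S u]
uuuppuSuppuuu ⇒ uuuppupSpuppuuu   [S → p S p]
uuuppupSpuppuuu ⇒ uuuppuppSppuppuuu   [S → p S p]
uuuppuppSppuppuuu ⇒ uuuppuppuSuppuppuuu   [S → u S u]
uuuppuppuSuppuppuuu ⇒ uuuppuppuuppuppuuu   [S → epsilon]

S⇒uSu⇒uuSuu⇒uuuSuuu⇒uuupSpuuu⇒uuuppSppuuu⇒uuuppuSuppuuu⇒uuuppupSpuppuuu⇒uuuppuppSppuppuuu⇒uuuppuppuSuppuppuuu⇒uuuppuppuuppuppuuu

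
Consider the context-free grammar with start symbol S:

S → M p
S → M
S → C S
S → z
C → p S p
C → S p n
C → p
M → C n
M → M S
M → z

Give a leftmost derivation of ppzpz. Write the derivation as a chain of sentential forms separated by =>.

S => CS => pSpS => pCSpS => ppSpS => ppzpS => ppzpz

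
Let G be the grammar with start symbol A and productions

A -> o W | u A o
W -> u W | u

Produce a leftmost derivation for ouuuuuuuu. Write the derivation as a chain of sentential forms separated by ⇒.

A⇒oW⇒ouW⇒ouuW⇒ouuuW⇒ouuuuW⇒ouuuuuW⇒ouuuuuuW⇒ouuuuuuuW⇒ouuuuuuuu

A ⇒ oW   [A -> o W]
oW ⇒ ouW   [W -> u W]
ouW ⇒ ouuW   [W -> u W]
ouuW ⇒ ouuuW   [W -> u W]
ouuuW ⇒ ouuuuW   [W -> u W]
ouuuuW ⇒ ouuuuuW   [W -> u W]
ouuuuuW ⇒ ouuuuuuW   [W -> u W]
ouuuuuuW ⇒ ouuuuuuuW   [W -> u W]
ouuuuuuuW ⇒ ouuuuuuuu   [W -> u]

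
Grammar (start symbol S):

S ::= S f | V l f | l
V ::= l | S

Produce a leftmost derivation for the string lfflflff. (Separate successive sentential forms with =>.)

S => Sf => Vlff => Slff => Vlflff => Slflff => Sflflff => Sfflflff => lfflflff

S => Sf   [S ::= S f]
Sf => Vlff   [S ::= V l f]
Vlff => Slff   [V ::= S]
Slff => Vlflff   [S ::= V l f]
Vlflff => Slflff   [V ::= S]
Slflff => Sflflff   [S ::= S f]
Sflflff => Sfflflff   [S ::= S f]
Sfflflff => lfflflff   [S ::= l]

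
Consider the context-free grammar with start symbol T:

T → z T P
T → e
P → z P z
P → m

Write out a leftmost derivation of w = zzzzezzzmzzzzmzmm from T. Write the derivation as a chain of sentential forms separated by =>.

T => zTP => zzTPP => zzzTPPP => zzzzTPPPP => zzzzePPPP => zzzzezPzPPP => zzzzezzPzzPPP => zzzzezzzPzzzPPP => zzzzezzzmzzzPPP => zzzzezzzmzzzzPzPP => zzzzezzzmzzzzmzPP => zzzzezzzmzzzzmzmP => zzzzezzzmzzzzmzmm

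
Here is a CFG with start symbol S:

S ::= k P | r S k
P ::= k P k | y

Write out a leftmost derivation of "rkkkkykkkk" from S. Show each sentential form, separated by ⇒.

S ⇒ rSk   [S ::= r S k]
rSk ⇒ rkPk   [S ::= k P]
rkPk ⇒ rkkPkk   [P ::= k P k]
rkkPkk ⇒ rkkkPkkk   [P ::= k P k]
rkkkPkkk ⇒ rkkkkPkkkk   [P ::= k P k]
rkkkkPkkkk ⇒ rkkkkykkkk   [P ::= y]

S ⇒ rSk ⇒ rkPk ⇒ rkkPkk ⇒ rkkkPkkk ⇒ rkkkkPkkkk ⇒ rkkkkykkkk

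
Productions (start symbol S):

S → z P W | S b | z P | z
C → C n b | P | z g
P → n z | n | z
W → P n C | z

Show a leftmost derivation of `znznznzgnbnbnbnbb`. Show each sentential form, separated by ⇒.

S ⇒ Sb ⇒ zPWb ⇒ znzWb ⇒ znzPnCb ⇒ znznznCb ⇒ znznznCnbb ⇒ znznznCnbnbb ⇒ znznznCnbnbnbb ⇒ znznznCnbnbnbnbb ⇒ znznznzgnbnbnbnbb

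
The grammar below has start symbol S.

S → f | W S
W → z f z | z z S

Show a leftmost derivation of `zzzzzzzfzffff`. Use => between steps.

S=>WS=>zzSS=>zzWSS=>zzzzSSS=>zzzzWSSS=>zzzzzzSSSS=>zzzzzzWSSSS=>zzzzzzzfzSSSS=>zzzzzzzfzfSSS=>zzzzzzzfzffSS=>zzzzzzzfzfffS=>zzzzzzzfzffff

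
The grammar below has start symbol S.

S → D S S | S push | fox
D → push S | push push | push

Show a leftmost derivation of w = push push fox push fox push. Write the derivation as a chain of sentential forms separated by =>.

S => S push   [S → S push]
S push => D S S push   [S → D S S]
D S S push => push push S S push   [D → push push]
push push S S push => push push S push S push   [S → S push]
push push S push S push => push push fox push S push   [S → fox]
push push fox push S push => push push fox push fox push   [S → fox]

S => S push => D S S push => push push S S push => push push S push S push => push push fox push S push => push push fox push fox push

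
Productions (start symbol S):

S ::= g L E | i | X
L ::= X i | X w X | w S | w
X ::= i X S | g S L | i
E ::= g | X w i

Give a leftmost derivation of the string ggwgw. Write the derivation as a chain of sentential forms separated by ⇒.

S ⇒ X ⇒ gSL ⇒ ggLEL ⇒ ggwEL ⇒ ggwgL ⇒ ggwgw

S ⇒ X   [S ::= X]
X ⇒ gSL   [X ::= g S L]
gSL ⇒ ggLEL   [S ::= g L E]
ggLEL ⇒ ggwEL   [L ::= w]
ggwEL ⇒ ggwgL   [E ::= g]
ggwgL ⇒ ggwgw   [L ::= w]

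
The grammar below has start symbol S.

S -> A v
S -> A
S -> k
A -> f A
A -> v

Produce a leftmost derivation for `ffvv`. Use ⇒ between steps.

S ⇒ Av ⇒ fAv ⇒ ffAv ⇒ ffvv

S ⇒ Av   [S -> A v]
Av ⇒ fAv   [A -> f A]
fAv ⇒ ffAv   [A -> f A]
ffAv ⇒ ffvv   [A -> v]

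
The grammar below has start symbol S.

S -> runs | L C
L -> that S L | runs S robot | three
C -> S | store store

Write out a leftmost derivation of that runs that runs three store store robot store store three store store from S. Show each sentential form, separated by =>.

S => L C => that S L C => that L C L C => that runs S robot C L C => that runs L C robot C L C => that runs that S L C robot C L C => that runs that runs L C robot C L C => that runs that runs three C robot C L C => that runs that runs three store store robot C L C => that runs that runs three store store robot store store L C => that runs that runs three store store robot store store three C => that runs that runs three store store robot store store three store store

S => L C   [S -> L C]
L C => that S L C   [L -> that S L]
that S L C => that L C L C   [S -> L C]
that L C L C => that runs S robot C L C   [L -> runs S robot]
that runs S robot C L C => that runs L C robot C L C   [S -> L C]
that runs L C robot C L C => that runs that S L C robot C L C   [L -> that S L]
that runs that S L C robot C L C => that runs that runs L C robot C L C   [S -> runs]
that runs that runs L C robot C L C => that runs that runs three C robot C L C   [L -> three]
that runs that runs three C robot C L C => that runs that runs three store store robot C L C   [C -> store store]
that runs that runs three store store robot C L C => that runs that runs three store store robot store store L C   [C -> store store]
that runs that runs three store store robot store store L C => that runs that runs three store store robot store store three C   [L -> three]
that runs that runs three store store robot store store three C => that runs that runs three store store robot store store three store store   [C -> store store]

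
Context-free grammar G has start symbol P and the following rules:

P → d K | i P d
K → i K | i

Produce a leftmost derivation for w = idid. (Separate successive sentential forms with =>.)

P => iPd => idKd => idid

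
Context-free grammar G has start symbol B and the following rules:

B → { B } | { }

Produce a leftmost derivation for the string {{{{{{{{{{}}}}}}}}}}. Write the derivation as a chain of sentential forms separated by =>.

B => {B} => {{B}} => {{{B}}} => {{{{B}}}} => {{{{{B}}}}} => {{{{{{B}}}}}} => {{{{{{{B}}}}}}} => {{{{{{{{B}}}}}}}} => {{{{{{{{{B}}}}}}}}} => {{{{{{{{{{}}}}}}}}}}

B => {B}   [B → { B }]
{B} => {{B}}   [B → { B }]
{{B}} => {{{B}}}   [B → { B }]
{{{B}}} => {{{{B}}}}   [B → { B }]
{{{{B}}}} => {{{{{B}}}}}   [B → { B }]
{{{{{B}}}}} => {{{{{{B}}}}}}   [B → { B }]
{{{{{{B}}}}}} => {{{{{{{B}}}}}}}   [B → { B }]
{{{{{{{B}}}}}}} => {{{{{{{{B}}}}}}}}   [B → { B }]
{{{{{{{{B}}}}}}}} => {{{{{{{{{B}}}}}}}}}   [B → { B }]
{{{{{{{{{B}}}}}}}}} => {{{{{{{{{{}}}}}}}}}}   [B → { }]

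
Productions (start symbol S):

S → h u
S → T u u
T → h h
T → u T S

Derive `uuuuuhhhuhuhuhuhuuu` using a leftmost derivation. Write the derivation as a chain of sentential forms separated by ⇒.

S⇒Tuu⇒uTSuu⇒uuTSSuu⇒uuuTSSSuu⇒uuuuTSSSSuu⇒uuuuuTSSSSSuu⇒uuuuuhhSSSSSuu⇒uuuuuhhhuSSSSuu⇒uuuuuhhhuhuSSSuu⇒uuuuuhhhuhuhuSSuu⇒uuuuuhhhuhuhuhuSuu⇒uuuuuhhhuhuhuhuhuuu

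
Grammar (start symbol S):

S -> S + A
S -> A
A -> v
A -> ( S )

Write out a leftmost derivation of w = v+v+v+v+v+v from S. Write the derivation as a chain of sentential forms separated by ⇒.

S ⇒ S+A ⇒ S+A+A ⇒ S+A+A+A ⇒ S+A+A+A+A ⇒ S+A+A+A+A+A ⇒ A+A+A+A+A+A ⇒ v+A+A+A+A+A ⇒ v+v+A+A+A+A ⇒ v+v+v+A+A+A ⇒ v+v+v+v+A+A ⇒ v+v+v+v+v+A ⇒ v+v+v+v+v+v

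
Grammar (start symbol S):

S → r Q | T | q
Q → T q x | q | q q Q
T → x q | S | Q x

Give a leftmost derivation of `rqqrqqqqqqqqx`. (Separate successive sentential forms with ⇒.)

S⇒rQ⇒rqqQ⇒rqqTqx⇒rqqSqx⇒rqqrQqx⇒rqqrqqQqx⇒rqqrqqqqQqx⇒rqqrqqqqqqQqx⇒rqqrqqqqqqqqx

S ⇒ rQ   [S → r Q]
rQ ⇒ rqqQ   [Q → q q Q]
rqqQ ⇒ rqqTqx   [Q → T q x]
rqqTqx ⇒ rqqSqx   [T → S]
rqqSqx ⇒ rqqrQqx   [S → r Q]
rqqrQqx ⇒ rqqrqqQqx   [Q → q q Q]
rqqrqqQqx ⇒ rqqrqqqqQqx   [Q → q q Q]
rqqrqqqqQqx ⇒ rqqrqqqqqqQqx   [Q → q q Q]
rqqrqqqqqqQqx ⇒ rqqrqqqqqqqqx   [Q → q]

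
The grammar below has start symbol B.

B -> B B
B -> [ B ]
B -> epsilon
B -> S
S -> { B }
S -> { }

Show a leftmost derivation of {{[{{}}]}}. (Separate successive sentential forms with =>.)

B => BB => SB => {B}B => {S}B => {{B}}B => {{[B]}}B => {{[S]}}B => {{[{B}]}}B => {{[{S}]}}B => {{[{{}}]}}B => {{[{{}}]}}

B => BB   [B -> B B]
BB => SB   [B -> S]
SB => {B}B   [S -> { B }]
{B}B => {S}B   [B -> S]
{S}B => {{B}}B   [S -> { B }]
{{B}}B => {{[B]}}B   [B -> [ B ]]
{{[B]}}B => {{[S]}}B   [B -> S]
{{[S]}}B => {{[{B}]}}B   [S -> { B }]
{{[{B}]}}B => {{[{S}]}}B   [B -> S]
{{[{S}]}}B => {{[{{}}]}}B   [S -> { }]
{{[{{}}]}}B => {{[{{}}]}}   [B -> epsilon]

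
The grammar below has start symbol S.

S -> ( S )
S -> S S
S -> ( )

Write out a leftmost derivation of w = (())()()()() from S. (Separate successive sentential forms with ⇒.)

S⇒SS⇒SSS⇒SSSS⇒SSSSS⇒(S)SSSS⇒(())SSSS⇒(())()SSS⇒(())()()SS⇒(())()()()S⇒(())()()()()

S ⇒ SS   [S -> S S]
SS ⇒ SSS   [S -> S S]
SSS ⇒ SSSS   [S -> S S]
SSSS ⇒ SSSSS   [S -> S S]
SSSSS ⇒ (S)SSSS   [S -> ( S )]
(S)SSSS ⇒ (())SSSS   [S -> ( )]
(())SSSS ⇒ (())()SSS   [S -> ( )]
(())()SSS ⇒ (())()()SS   [S -> ( )]
(())()()SS ⇒ (())()()()S   [S -> ( )]
(())()()()S ⇒ (())()()()()   [S -> ( )]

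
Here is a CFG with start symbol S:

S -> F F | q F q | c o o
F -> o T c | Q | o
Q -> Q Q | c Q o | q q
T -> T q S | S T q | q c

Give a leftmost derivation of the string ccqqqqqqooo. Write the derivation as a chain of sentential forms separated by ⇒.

S ⇒ FF ⇒ QF ⇒ cQoF ⇒ ccQooF ⇒ ccQQooF ⇒ ccQQQooF ⇒ ccqqQQooF ⇒ ccqqqqQooF ⇒ ccqqqqqqooF ⇒ ccqqqqqqooo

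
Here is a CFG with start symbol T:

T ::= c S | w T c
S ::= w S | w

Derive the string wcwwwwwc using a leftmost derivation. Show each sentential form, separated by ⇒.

T ⇒ wTc ⇒ wcSc ⇒ wcwSc ⇒ wcwwSc ⇒ wcwwwSc ⇒ wcwwwwSc ⇒ wcwwwwwc

T ⇒ wTc   [T ::= w T c]
wTc ⇒ wcSc   [T ::= c S]
wcSc ⇒ wcwSc   [S ::= w S]
wcwSc ⇒ wcwwSc   [S ::= w S]
wcwwSc ⇒ wcwwwSc   [S ::= w S]
wcwwwSc ⇒ wcwwwwSc   [S ::= w S]
wcwwwwSc ⇒ wcwwwwwc   [S ::= w]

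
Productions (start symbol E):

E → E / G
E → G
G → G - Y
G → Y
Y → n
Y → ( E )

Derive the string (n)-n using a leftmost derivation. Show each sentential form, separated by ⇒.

E ⇒ G ⇒ G-Y ⇒ Y-Y ⇒ (E)-Y ⇒ (G)-Y ⇒ (Y)-Y ⇒ (n)-Y ⇒ (n)-n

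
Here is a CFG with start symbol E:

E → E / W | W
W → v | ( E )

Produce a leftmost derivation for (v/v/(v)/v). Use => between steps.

E => W   [E → W]
W => (E)   [W → ( E )]
(E) => (E/W)   [E → E / W]
(E/W) => (E/W/W)   [E → E / W]
(E/W/W) => (E/W/W/W)   [E → E / W]
(E/W/W/W) => (W/W/W/W)   [E → W]
(W/W/W/W) => (v/W/W/W)   [W → v]
(v/W/W/W) => (v/v/W/W)   [W → v]
(v/v/W/W) => (v/v/(E)/W)   [W → ( E )]
(v/v/(E)/W) => (v/v/(W)/W)   [E → W]
(v/v/(W)/W) => (v/v/(v)/W)   [W → v]
(v/v/(v)/W) => (v/v/(v)/v)   [W → v]

E => W => (E) => (E/W) => (E/W/W) => (E/W/W/W) => (W/W/W/W) => (v/W/W/W) => (v/v/W/W) => (v/v/(E)/W) => (v/v/(W)/W) => (v/v/(v)/W) => (v/v/(v)/v)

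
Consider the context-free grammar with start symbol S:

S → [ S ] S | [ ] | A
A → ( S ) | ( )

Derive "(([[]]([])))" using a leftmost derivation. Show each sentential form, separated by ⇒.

S ⇒ A ⇒ (S) ⇒ (A) ⇒ ((S)) ⇒ (([S]S)) ⇒ (([[]]S)) ⇒ (([[]]A)) ⇒ (([[]](S))) ⇒ (([[]]([])))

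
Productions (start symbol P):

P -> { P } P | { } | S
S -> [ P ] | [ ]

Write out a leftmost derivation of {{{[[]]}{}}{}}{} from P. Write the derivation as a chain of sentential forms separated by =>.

P => {P}P => {{P}P}P => {{{P}P}P}P => {{{S}P}P}P => {{{[P]}P}P}P => {{{[S]}P}P}P => {{{[[]]}P}P}P => {{{[[]]}{}}P}P => {{{[[]]}{}}{}}P => {{{[[]]}{}}{}}{}

P => {P}P   [P -> { P } P]
{P}P => {{P}P}P   [P -> { P } P]
{{P}P}P => {{{P}P}P}P   [P -> { P } P]
{{{P}P}P}P => {{{S}P}P}P   [P -> S]
{{{S}P}P}P => {{{[P]}P}P}P   [S -> [ P ]]
{{{[P]}P}P}P => {{{[S]}P}P}P   [P -> S]
{{{[S]}P}P}P => {{{[[]]}P}P}P   [S -> [ ]]
{{{[[]]}P}P}P => {{{[[]]}{}}P}P   [P -> { }]
{{{[[]]}{}}P}P => {{{[[]]}{}}{}}P   [P -> { }]
{{{[[]]}{}}{}}P => {{{[[]]}{}}{}}{}   [P -> { }]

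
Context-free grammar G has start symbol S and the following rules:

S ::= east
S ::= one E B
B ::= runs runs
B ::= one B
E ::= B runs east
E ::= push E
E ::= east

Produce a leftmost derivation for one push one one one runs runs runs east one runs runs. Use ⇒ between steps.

S ⇒ one E B ⇒ one push E B ⇒ one push B runs east B ⇒ one push one B runs east B ⇒ one push one one B runs east B ⇒ one push one one one B runs east B ⇒ one push one one one runs runs runs east B ⇒ one push one one one runs runs runs east one B ⇒ one push one one one runs runs runs east one runs runs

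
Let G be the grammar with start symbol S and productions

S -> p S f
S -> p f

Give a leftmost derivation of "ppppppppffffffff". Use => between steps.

S => pSf => ppSff => pppSfff => ppppSffff => pppppSfffff => ppppppSffffff => pppppppSfffffff => ppppppppffffffff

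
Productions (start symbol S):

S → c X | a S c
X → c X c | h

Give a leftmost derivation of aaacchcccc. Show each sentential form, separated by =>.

S => aSc => aaScc => aaaSccc => aaacXccc => aaaccXcccc => aaacchcccc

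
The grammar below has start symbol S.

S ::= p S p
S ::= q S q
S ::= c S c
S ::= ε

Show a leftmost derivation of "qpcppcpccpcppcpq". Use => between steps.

S => qSq => qpSpq => qpcScpq => qpcpSpcpq => qpcppSppcpq => qpcppcScppcpq => qpcppcpSpcppcpq => qpcppcpcScpcppcpq => qpcppcpccpcppcpq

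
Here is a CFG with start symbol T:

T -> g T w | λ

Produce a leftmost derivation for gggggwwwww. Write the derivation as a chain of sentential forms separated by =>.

T => gTw => ggTww => gggTwww => ggggTwwww => gggggTwwwww => gggggwwwww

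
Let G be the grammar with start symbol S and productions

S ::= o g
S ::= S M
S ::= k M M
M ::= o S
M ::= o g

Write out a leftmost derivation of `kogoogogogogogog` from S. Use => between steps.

S => SM => SMM => SMMM => kMMMMM => kogMMMM => kogoSMMM => kogoSMMMM => kogoSMMMMM => kogoogMMMMM => kogoogogMMMM => kogoogogogMMM => kogoogogogogMM => kogoogogogogogM => kogoogogogogogog

S => SM   [S ::= S M]
SM => SMM   [S ::= S M]
SMM => SMMM   [S ::= S M]
SMMM => kMMMMM   [S ::= k M M]
kMMMMM => kogMMMM   [M ::= o g]
kogMMMM => kogoSMMM   [M ::= o S]
kogoSMMM => kogoSMMMM   [S ::= S M]
kogoSMMMM => kogoSMMMMM   [S ::= S M]
kogoSMMMMM => kogoogMMMMM   [S ::= o g]
kogoogMMMMM => kogoogogMMMM   [M ::= o g]
kogoogogMMMM => kogoogogogMMM   [M ::= o g]
kogoogogogMMM => kogoogogogogMM   [M ::= o g]
kogoogogogogMM => kogoogogogogogM   [M ::= o g]
kogoogogogogogM => kogoogogogogogog   [M ::= o g]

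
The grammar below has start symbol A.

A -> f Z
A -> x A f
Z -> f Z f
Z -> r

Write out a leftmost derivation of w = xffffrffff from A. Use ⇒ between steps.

A ⇒ xAf   [A -> x A f]
xAf ⇒ xfZf   [A -> f Z]
xfZf ⇒ xffZff   [Z -> f Z f]
xffZff ⇒ xfffZfff   [Z -> f Z f]
xfffZfff ⇒ xffffZffff   [Z -> f Z f]
xffffZffff ⇒ xffffrffff   [Z -> r]

A ⇒ xAf ⇒ xfZf ⇒ xffZff ⇒ xfffZfff ⇒ xffffZffff ⇒ xffffrffff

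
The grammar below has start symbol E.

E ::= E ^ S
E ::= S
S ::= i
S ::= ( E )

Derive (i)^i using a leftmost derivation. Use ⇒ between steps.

E ⇒ E^S   [E ::= E ^ S]
E^S ⇒ S^S   [E ::= S]
S^S ⇒ (E)^S   [S ::= ( E )]
(E)^S ⇒ (S)^S   [E ::= S]
(S)^S ⇒ (i)^S   [S ::= i]
(i)^S ⇒ (i)^i   [S ::= i]

E⇒E^S⇒S^S⇒(E)^S⇒(S)^S⇒(i)^S⇒(i)^i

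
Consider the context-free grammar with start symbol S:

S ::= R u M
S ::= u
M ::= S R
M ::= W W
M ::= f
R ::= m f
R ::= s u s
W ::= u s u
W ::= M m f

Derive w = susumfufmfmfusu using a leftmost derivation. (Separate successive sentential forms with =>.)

S => RuM => susuM => susuWW => susuMmfW => susuSRmfW => susuRuMRmfW => susumfuMRmfW => susumfufRmfW => susumfufmfmfW => susumfufmfmfusu

S => RuM   [S ::= R u M]
RuM => susuM   [R ::= s u s]
susuM => susuWW   [M ::= W W]
susuWW => susuMmfW   [W ::= M m f]
susuMmfW => susuSRmfW   [M ::= S R]
susuSRmfW => susuRuMRmfW   [S ::= R u M]
susuRuMRmfW => susumfuMRmfW   [R ::= m f]
susumfuMRmfW => susumfufRmfW   [M ::= f]
susumfufRmfW => susumfufmfmfW   [R ::= m f]
susumfufmfmfW => susumfufmfmfusu   [W ::= u s u]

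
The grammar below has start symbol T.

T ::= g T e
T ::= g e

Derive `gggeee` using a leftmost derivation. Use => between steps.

T=>gTe=>ggTee=>gggeee

T => gTe   [T ::= g T e]
gTe => ggTee   [T ::= g T e]
ggTee => gggeee   [T ::= g e]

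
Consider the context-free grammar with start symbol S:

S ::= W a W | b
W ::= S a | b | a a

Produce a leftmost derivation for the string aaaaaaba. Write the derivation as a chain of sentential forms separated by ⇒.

S ⇒ WaW   [S ::= W a W]
WaW ⇒ aaaW   [W ::= a a]
aaaW ⇒ aaaSa   [W ::= S a]
aaaSa ⇒ aaaWaWa   [S ::= W a W]
aaaWaWa ⇒ aaaaaaWa   [W ::= a a]
aaaaaaWa ⇒ aaaaaaba   [W ::= b]

S ⇒ WaW ⇒ aaaW ⇒ aaaSa ⇒ aaaWaWa ⇒ aaaaaaWa ⇒ aaaaaaba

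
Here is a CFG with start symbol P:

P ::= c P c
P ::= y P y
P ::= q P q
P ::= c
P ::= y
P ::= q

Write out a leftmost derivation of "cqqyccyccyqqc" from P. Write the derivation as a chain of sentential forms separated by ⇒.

P ⇒ cPc ⇒ cqPqc ⇒ cqqPqqc ⇒ cqqyPyqqc ⇒ cqqycPcyqqc ⇒ cqqyccPccyqqc ⇒ cqqyccyccyqqc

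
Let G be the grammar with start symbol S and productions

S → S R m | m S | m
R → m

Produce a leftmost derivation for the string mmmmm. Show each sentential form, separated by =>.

S => SRm => mSRm => mmSRm => mmmRm => mmmmm

S => SRm   [S → S R m]
SRm => mSRm   [S → m S]
mSRm => mmSRm   [S → m S]
mmSRm => mmmRm   [S → m]
mmmRm => mmmmm   [R → m]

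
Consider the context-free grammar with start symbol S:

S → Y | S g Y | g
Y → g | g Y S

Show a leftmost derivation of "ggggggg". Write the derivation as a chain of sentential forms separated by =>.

S=>Y=>gYS=>ggS=>ggSgY=>ggggY=>gggggYS=>ggggggS=>ggggggg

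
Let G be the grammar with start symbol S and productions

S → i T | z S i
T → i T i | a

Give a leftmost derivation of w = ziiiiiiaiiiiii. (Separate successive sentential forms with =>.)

S => zSi => ziTi => ziiTii => ziiiTiii => ziiiiTiiii => ziiiiiTiiiii => ziiiiiiTiiiiii => ziiiiiiaiiiiii

S => zSi   [S → z S i]
zSi => ziTi   [S → i T]
ziTi => ziiTii   [T → i T i]
ziiTii => ziiiTiii   [T → i T i]
ziiiTiii => ziiiiTiiii   [T → i T i]
ziiiiTiiii => ziiiiiTiiiii   [T → i T i]
ziiiiiTiiiii => ziiiiiiTiiiiii   [T → i T i]
ziiiiiiTiiiiii => ziiiiiiaiiiiii   [T → a]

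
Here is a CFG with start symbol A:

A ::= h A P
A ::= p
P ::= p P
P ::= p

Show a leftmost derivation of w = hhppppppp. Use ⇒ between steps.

A ⇒ hAP ⇒ hhAPP ⇒ hhpPP ⇒ hhppPP ⇒ hhpppP ⇒ hhppppP ⇒ hhpppppP ⇒ hhppppppP ⇒ hhppppppp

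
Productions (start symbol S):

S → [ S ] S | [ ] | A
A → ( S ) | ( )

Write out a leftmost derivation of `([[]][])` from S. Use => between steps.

S => A => (S) => ([S]S) => ([[]]S) => ([[]][])

S => A   [S → A]
A => (S)   [A → ( S )]
(S) => ([S]S)   [S → [ S ] S]
([S]S) => ([[]]S)   [S → [ ]]
([[]]S) => ([[]][])   [S → [ ]]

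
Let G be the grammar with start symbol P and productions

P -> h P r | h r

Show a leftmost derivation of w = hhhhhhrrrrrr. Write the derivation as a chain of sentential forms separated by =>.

P => hPr   [P -> h P r]
hPr => hhPrr   [P -> h P r]
hhPrr => hhhPrrr   [P -> h P r]
hhhPrrr => hhhhPrrrr   [P -> h P r]
hhhhPrrrr => hhhhhPrrrrr   [P -> h P r]
hhhhhPrrrrr => hhhhhhrrrrrr   [P -> h r]

P => hPr => hhPrr => hhhPrrr => hhhhPrrrr => hhhhhPrrrrr => hhhhhhrrrrrr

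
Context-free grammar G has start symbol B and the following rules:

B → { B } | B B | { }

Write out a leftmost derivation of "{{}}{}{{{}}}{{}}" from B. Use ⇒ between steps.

B ⇒ BB ⇒ {B}B ⇒ {{}}B ⇒ {{}}BB ⇒ {{}}BBB ⇒ {{}}{}BB ⇒ {{}}{}{B}B ⇒ {{}}{}{{B}}B ⇒ {{}}{}{{{}}}B ⇒ {{}}{}{{{}}}{B} ⇒ {{}}{}{{{}}}{{}}

B ⇒ BB   [B → B B]
BB ⇒ {B}B   [B → { B }]
{B}B ⇒ {{}}B   [B → { }]
{{}}B ⇒ {{}}BB   [B → B B]
{{}}BB ⇒ {{}}BBB   [B → B B]
{{}}BBB ⇒ {{}}{}BB   [B → { }]
{{}}{}BB ⇒ {{}}{}{B}B   [B → { B }]
{{}}{}{B}B ⇒ {{}}{}{{B}}B   [B → { B }]
{{}}{}{{B}}B ⇒ {{}}{}{{{}}}B   [B → { }]
{{}}{}{{{}}}B ⇒ {{}}{}{{{}}}{B}   [B → { B }]
{{}}{}{{{}}}{B} ⇒ {{}}{}{{{}}}{{}}   [B → { }]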